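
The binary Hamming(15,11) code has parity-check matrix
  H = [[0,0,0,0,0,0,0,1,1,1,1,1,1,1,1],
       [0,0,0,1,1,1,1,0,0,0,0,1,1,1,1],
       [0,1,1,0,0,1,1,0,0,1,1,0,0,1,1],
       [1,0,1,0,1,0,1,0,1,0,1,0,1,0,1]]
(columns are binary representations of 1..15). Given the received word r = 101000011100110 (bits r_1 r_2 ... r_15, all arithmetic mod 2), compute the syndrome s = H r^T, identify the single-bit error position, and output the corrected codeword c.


s = (1, 0, 1, 0)^T, error position = 10, corrected codeword c = 101000011000110

Compute s = H r^T mod 2 one row at a time:
  s_1 = 1 + 1 + 1 + 0 + 0 + 1 + 1 + 0 = 5 ≡ 1 (mod 2).
  s_2 = 0 + 0 + 0 + 0 + 0 + 1 + 1 + 0 = 2 ≡ 0 (mod 2).
  s_3 = 0 + 1 + 0 + 0 + 1 + 0 + 1 + 0 = 3 ≡ 1 (mod 2).
  s_4 = 1 + 1 + 0 + 0 + 1 + 0 + 1 + 0 = 4 ≡ 0 (mod 2).
s = (1, 0, 1, 0)^T — this equals column 10 of H (binary 1010), so error is at position 10.
Correct: flip bit 10 of r = 101000011100110 to get c = 101000011000110.


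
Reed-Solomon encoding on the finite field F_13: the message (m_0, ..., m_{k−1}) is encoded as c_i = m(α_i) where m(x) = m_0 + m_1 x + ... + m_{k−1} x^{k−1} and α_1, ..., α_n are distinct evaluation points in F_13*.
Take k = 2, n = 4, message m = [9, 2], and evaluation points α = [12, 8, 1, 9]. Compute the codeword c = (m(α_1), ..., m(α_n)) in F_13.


c = [7, 12, 11, 1]

Message polynomial: m(x) = 9 + 2·x (mod 13).
For each evaluation point α_i, compute m(α_i) mod 13:
  α_1 = 12: Horner steps 2 → 7, so m(12) = 7.
  α_2 = 8: Horner steps 2 → 12, so m(8) = 12.
  α_3 = 1: Horner steps 2 → 11, so m(1) = 11.
  α_4 = 9: Horner steps 2 → 1, so m(9) = 1.
Codeword c = [7, 12, 11, 1] ∈ F_13^4.


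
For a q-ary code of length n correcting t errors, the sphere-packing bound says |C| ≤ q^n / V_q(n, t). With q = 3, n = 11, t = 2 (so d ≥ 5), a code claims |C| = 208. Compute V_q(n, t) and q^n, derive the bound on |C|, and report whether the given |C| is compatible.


V_q(n, t) = 243, q^n = 177147, Hamming bound = 729, |C| = 208 ≤ bound (satisfied).

Step 1: Compute V_q(n, t) = Σ_{j=0}^2 C(n, j) (q−1)^j.
  j = 0: C(11,0)·(2)^0 = 1·1 = 1.
  j = 1: C(11,1)·(2)^1 = 11·2 = 22.
  j = 2: C(11,2)·(2)^2 = 55·4 = 220.
  V_q(n, t) = 1 + 22 + 220 = 243.
Step 2: q^n = 3^11 = 177147.
Step 3: Hamming bound ⌊q^n / V_q(n,t)⌋ = ⌊177147/243⌋ = 729.
Step 4: Compare |C| = 208 to 729: satisfied.
The claimed |C| lies below the Hamming bound.


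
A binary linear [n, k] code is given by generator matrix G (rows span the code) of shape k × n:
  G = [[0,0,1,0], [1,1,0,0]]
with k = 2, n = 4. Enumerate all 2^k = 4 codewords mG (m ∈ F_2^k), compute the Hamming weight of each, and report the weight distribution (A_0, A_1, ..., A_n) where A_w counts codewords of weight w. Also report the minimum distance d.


Weight distribution: A_0 = 1, A_1 = 1, A_2 = 1, A_3 = 1. Minimum distance d = 1.

Enumerate all 2^2 = 4 messages m ∈ F_2^2.
For each, compute codeword c = mG in F_2^4, then tally its weight.
  m = 00 → c = 0000, weight = 0.
  m = 10 → c = 0010, weight = 1.
  m = 01 → c = 1100, weight = 2.
  m = 11 → c = 1110, weight = 3.
Tally weights:
  weight 0: 1 codewords.
  weight 1: 1 codewords.
  weight 2: 1 codewords.
  weight 3: 1 codewords.
Minimum distance d = smallest w > 0 with A_w > 0 = 1.
Sanity: Σ A_w = 4 = 2^2 = 4 ✓.


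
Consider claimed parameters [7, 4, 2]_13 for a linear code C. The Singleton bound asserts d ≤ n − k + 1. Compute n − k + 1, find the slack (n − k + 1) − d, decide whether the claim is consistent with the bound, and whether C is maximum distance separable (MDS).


Singleton RHS = n − k + 1 = 4, slack = 2, bound satisfied, not MDS.

Singleton bound: d ≤ n − k + 1.
Here n = 7, k = 4, so n − k + 1 = 4.
Given d = 2, check d ≤ 4: YES.
Slack = (n − k + 1) − d = 2.
The code is NOT MDS (slack = 2 > 0).
Description: the claimed parameters are [7, 4, 2]_13; such a code would be non-MDS.


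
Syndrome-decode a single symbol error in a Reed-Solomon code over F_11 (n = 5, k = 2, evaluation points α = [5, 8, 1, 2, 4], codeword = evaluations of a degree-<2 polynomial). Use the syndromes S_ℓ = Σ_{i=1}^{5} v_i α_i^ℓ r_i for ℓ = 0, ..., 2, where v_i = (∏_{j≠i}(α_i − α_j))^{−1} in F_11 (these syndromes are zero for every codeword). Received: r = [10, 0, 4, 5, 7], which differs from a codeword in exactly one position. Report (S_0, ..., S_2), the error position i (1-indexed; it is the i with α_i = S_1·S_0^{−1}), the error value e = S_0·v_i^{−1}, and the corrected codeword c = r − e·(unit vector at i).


S = (3, 4, 9), error at position 1, error magnitude e = 2, c = [8, 0, 4, 5, 7].

Step 1: column multipliers v_i = (∏_{j≠i}(α_i − α_j))^{−1} mod 11.
  i = 1 (α = 5): (5−8)(5−1)(5−2)(5−4) = (−3)·4·3·1 = −36 ≡ 8, so v_1 = 8^{−1} = 7 (mod 11).
  i = 2 (α = 8): (8−5)(8−1)(8−2)(8−4) = 3·7·6·4 = 504 ≡ 9, so v_2 = 9^{−1} = 5 (mod 11).
  i = 3 (α = 1): (1−5)(1−8)(1−2)(1−4) = (−4)·(−7)·(−1)·(−3) = 84 ≡ 7, so v_3 = 7^{−1} = 8 (mod 11).
  i = 4 (α = 2): (2−5)(2−8)(2−1)(2−4) = (−3)·(−6)·1·(−2) = −36 ≡ 8, so v_4 = 8^{−1} = 7 (mod 11).
  i = 5 (α = 4): (4−5)(4−8)(4−1)(4−2) = (−1)·(−4)·3·2 = 24 ≡ 2, so v_5 = 2^{−1} = 6 (mod 11).
  v = [7, 5, 8, 7, 6].
Step 2: syndromes of r = [10, 0, 4, 5, 7] (all sums mod 11).
  S_0 = Σ v_i r_i = 7·10 + 5·0 + 8·4 + 7·5 + 6·7 = 179 ≡ 3.
  S_1 = Σ v_i α_i r_i = 7·5·10 + 5·8·0 + 8·1·4 + 7·2·5 + 6·4·7 = 620 ≡ 4.
  α_i^2 mod 11 = [3, 9, 1, 4, 5].
  S_2 = Σ v_i α_i^2 r_i = 7·3·10 + 5·9·0 + 8·1·4 + 7·4·5 + 6·5·7 = 592 ≡ 9.
  S = (3, 4, 9) ≠ 0, so r is not a codeword (an error is present).
Step 3: locate the error. For a single error e at position i, S_ℓ = v_i·e·α_i^ℓ, so α_err = S_1/S_0.
  S_0^{−1} = 3^{−1} = 4 (mod 11), so α_err = 4·4 = 16 ≡ 5 = α_1. Error position i = 1.
  Consistency check: S_2/S_1 = 9·3 = 27 ≡ 5 = α_err ✓ (single-error assumption holds).
Step 4: error magnitude e = S_0/v_1 = S_0·∏_{j≠1}(α_1 − α_j) = 3·8 = 24 ≡ 2 (mod 11).
Step 5: correct position 1: c_1 = r_1 − e = 10 − 2 ≡ 8 (mod 11). Hence c = [8, 0, 4, 5, 7].
  Check: interpolating c through the α_i gives m(x) = 3 + 1·x (degree < 2) with m(α_i) = c_i for every i, so c is indeed a codeword.


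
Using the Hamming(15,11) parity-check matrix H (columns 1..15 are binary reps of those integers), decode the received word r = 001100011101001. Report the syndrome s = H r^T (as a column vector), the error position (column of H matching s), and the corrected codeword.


s = (1, 1, 1, 1)^T, error position = 15, corrected codeword c = 001100011101000

Compute s = H r^T mod 2 one row at a time:
  s_1 = 1 + 1 + 1 + 0 + 1 + 0 + 0 + 1 = 5 ≡ 1 (mod 2).
  s_2 = 1 + 0 + 0 + 0 + 1 + 0 + 0 + 1 = 3 ≡ 1 (mod 2).
  s_3 = 0 + 1 + 0 + 0 + 1 + 0 + 0 + 1 = 3 ≡ 1 (mod 2).
  s_4 = 0 + 1 + 0 + 0 + 1 + 0 + 0 + 1 = 3 ≡ 1 (mod 2).
s = (1, 1, 1, 1)^T — this equals column 15 of H (binary 1111), so error is at position 15.
Correct: flip bit 15 of r = 001100011101001 to get c = 001100011101000.


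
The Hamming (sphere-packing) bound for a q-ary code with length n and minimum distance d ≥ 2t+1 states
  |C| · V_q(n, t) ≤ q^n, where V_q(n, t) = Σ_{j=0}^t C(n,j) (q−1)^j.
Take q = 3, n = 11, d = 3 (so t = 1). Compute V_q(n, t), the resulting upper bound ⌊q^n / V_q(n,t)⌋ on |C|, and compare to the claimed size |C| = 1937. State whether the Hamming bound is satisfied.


V_q(n, t) = 23, q^n = 177147, Hamming bound = 7702, |C| = 1937 ≤ bound (satisfied).

Step 1: Compute V_q(n, t) = Σ_{j=0}^1 C(n, j) (q−1)^j.
  j = 0: C(11,0)·(2)^0 = 1·1 = 1.
  j = 1: C(11,1)·(2)^1 = 11·2 = 22.
  V_q(n, t) = 1 + 22 = 23.
Step 2: q^n = 3^11 = 177147.
Step 3: Hamming bound ⌊q^n / V_q(n,t)⌋ = ⌊177147/23⌋ = 7702.
Step 4: Compare |C| = 1937 to 7702: satisfied.
The claimed |C| lies below the Hamming bound.


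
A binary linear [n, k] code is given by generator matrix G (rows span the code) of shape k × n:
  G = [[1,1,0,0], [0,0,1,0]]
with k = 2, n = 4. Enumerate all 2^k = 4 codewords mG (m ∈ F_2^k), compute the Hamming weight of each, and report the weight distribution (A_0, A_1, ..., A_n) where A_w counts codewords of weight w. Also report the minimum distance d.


Weight distribution: A_0 = 1, A_1 = 1, A_2 = 1, A_3 = 1. Minimum distance d = 1.

Enumerate all 2^2 = 4 messages m ∈ F_2^2.
For each, compute codeword c = mG in F_2^4, then tally its weight.
  m = 00 → c = 0000, weight = 0.
  m = 10 → c = 1100, weight = 2.
  m = 01 → c = 0010, weight = 1.
  m = 11 → c = 1110, weight = 3.
Tally weights:
  weight 0: 1 codewords.
  weight 1: 1 codewords.
  weight 2: 1 codewords.
  weight 3: 1 codewords.
Minimum distance d = smallest w > 0 with A_w > 0 = 1.
Sanity: Σ A_w = 4 = 2^2 = 4 ✓.


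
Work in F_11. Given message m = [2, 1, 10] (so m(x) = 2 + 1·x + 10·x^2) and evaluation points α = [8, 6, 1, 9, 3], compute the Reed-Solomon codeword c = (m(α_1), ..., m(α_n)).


c = [1, 5, 2, 7, 7]

Message polynomial: m(x) = 2 + 1·x + 10·x^2 (mod 11).
For each evaluation point α_i, compute m(α_i) mod 11:
  α_1 = 8: Horner steps 10 → 4 → 1, so m(8) = 1.
  α_2 = 6: Horner steps 10 → 6 → 5, so m(6) = 5.
  α_3 = 1: Horner steps 10 → 0 → 2, so m(1) = 2.
  α_4 = 9: Horner steps 10 → 3 → 7, so m(9) = 7.
  α_5 = 3: Horner steps 10 → 9 → 7, so m(3) = 7.
Codeword c = [1, 5, 2, 7, 7] ∈ F_11^5.


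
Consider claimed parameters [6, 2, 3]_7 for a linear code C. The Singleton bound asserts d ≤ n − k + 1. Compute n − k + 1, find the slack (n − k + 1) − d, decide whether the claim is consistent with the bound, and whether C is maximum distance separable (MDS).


Singleton RHS = n − k + 1 = 5, slack = 2, bound satisfied, not MDS.

Singleton bound: d ≤ n − k + 1.
Here n = 6, k = 2, so n − k + 1 = 5.
Given d = 3, check d ≤ 5: YES.
Slack = (n − k + 1) − d = 2.
The code is NOT MDS (slack = 2 > 0).
Description: the claimed parameters are [6, 2, 3]_7; such a code would be non-MDS.


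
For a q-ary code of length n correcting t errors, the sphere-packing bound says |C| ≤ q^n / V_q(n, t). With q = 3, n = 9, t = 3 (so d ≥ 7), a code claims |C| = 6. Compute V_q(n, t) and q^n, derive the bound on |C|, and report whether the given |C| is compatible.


V_q(n, t) = 835, q^n = 19683, Hamming bound = 23, |C| = 6 ≤ bound (satisfied).

Step 1: Compute V_q(n, t) = Σ_{j=0}^3 C(n, j) (q−1)^j.
  j = 0: C(9,0)·(2)^0 = 1·1 = 1.
  j = 1: C(9,1)·(2)^1 = 9·2 = 18.
  j = 2: C(9,2)·(2)^2 = 36·4 = 144.
  j = 3: C(9,3)·(2)^3 = 84·8 = 672.
  V_q(n, t) = 1 + 18 + 144 + 672 = 835.
Step 2: q^n = 3^9 = 19683.
Step 3: Hamming bound ⌊q^n / V_q(n,t)⌋ = ⌊19683/835⌋ = 23.
Step 4: Compare |C| = 6 to 23: satisfied.
The claimed |C| lies below the Hamming bound.


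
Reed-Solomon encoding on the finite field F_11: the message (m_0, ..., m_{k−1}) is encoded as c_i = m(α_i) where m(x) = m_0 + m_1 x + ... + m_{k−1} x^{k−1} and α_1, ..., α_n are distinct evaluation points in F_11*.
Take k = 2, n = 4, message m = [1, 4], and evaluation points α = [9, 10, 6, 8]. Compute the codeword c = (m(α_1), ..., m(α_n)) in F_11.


c = [4, 8, 3, 0]

Message polynomial: m(x) = 1 + 4·x (mod 11).
For each evaluation point α_i, compute m(α_i) mod 11:
  α_1 = 9: Horner steps 4 → 4, so m(9) = 4.
  α_2 = 10: Horner steps 4 → 8, so m(10) = 8.
  α_3 = 6: Horner steps 4 → 3, so m(6) = 3.
  α_4 = 8: Horner steps 4 → 0, so m(8) = 0.
Codeword c = [4, 8, 3, 0] ∈ F_11^4.


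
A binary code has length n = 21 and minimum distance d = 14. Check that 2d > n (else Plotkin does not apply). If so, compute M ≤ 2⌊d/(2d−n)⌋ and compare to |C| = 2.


Plotkin bound M ≤ 4; given |C| = 2 ≤ bound (satisfied).

Check applicability: 2d = 28, n = 21.
2d − n = 7 > 0, so Plotkin applies.
Compute d/(2d−n) = 14/7 ≈ 2.0000.
⌊d/(2d−n)⌋ = 2.
Plotkin bound: M ≤ 2·2 = 4.
Given |C| = 2, check: satisfied.
This |C| is below the Plotkin bound.


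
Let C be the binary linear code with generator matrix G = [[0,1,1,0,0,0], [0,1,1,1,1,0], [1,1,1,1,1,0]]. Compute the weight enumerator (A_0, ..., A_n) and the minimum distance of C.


Weight distribution: A_0 = 1, A_1 = 1, A_2 = 2, A_3 = 2, A_4 = 1, A_5 = 1. Minimum distance d = 1.

Enumerate all 2^3 = 8 messages m ∈ F_2^3.
For each, compute codeword c = mG in F_2^6, then tally its weight.
  m = 000 → c = 000000, weight = 0.
  m = 100 → c = 011000, weight = 2.
  m = 010 → c = 011110, weight = 4.
  m = 110 → c = 000110, weight = 2.
  m = 001 → c = 111110, weight = 5.
  m = 101 → c = 100110, weight = 3.
  m = 011 → c = 100000, weight = 1.
  m = 111 → c = 111000, weight = 3.
Tally weights:
  weight 0: 1 codewords.
  weight 1: 1 codewords.
  weight 2: 2 codewords.
  weight 3: 2 codewords.
  weight 4: 1 codewords.
  weight 5: 1 codewords.
Minimum distance d = smallest w > 0 with A_w > 0 = 1.
Sanity: Σ A_w = 8 = 2^3 = 8 ✓.


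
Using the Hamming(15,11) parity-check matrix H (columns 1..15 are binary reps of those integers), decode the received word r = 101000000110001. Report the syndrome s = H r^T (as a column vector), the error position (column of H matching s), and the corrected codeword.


s = (1, 1, 0, 0)^T, error position = 12, corrected codeword c = 101000000111001

Compute s = H r^T mod 2 one row at a time:
  s_1 = 0 + 0 + 1 + 1 + 0 + 0 + 0 + 1 = 3 ≡ 1 (mod 2).
  s_2 = 0 + 0 + 0 + 0 + 0 + 0 + 0 + 1 = 1 ≡ 1 (mod 2).
  s_3 = 0 + 1 + 0 + 0 + 1 + 1 + 0 + 1 = 4 ≡ 0 (mod 2).
  s_4 = 1 + 1 + 0 + 0 + 0 + 1 + 0 + 1 = 4 ≡ 0 (mod 2).
s = (1, 1, 0, 0)^T — this equals column 12 of H (binary 1100), so error is at position 12.
Correct: flip bit 12 of r = 101000000110001 to get c = 101000000111001.


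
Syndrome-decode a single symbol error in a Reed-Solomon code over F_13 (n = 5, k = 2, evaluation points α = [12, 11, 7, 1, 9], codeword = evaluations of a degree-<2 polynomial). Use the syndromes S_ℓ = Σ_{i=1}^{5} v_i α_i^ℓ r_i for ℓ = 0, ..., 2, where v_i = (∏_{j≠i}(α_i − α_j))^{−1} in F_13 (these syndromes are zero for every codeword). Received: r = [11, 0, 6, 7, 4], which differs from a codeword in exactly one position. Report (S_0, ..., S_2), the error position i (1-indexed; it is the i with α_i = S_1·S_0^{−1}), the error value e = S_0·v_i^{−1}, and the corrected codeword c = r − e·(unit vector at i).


S = (9, 11, 12), error at position 3, error magnitude e = 11, c = [11, 0, 8, 7, 4].

Step 1: column multipliers v_i = (∏_{j≠i}(α_i − α_j))^{−1} mod 13.
  i = 1 (α = 12): (12−11)(12−7)(12−1)(12−9) = 1·5·11·3 = 165 ≡ 9, so v_1 = 9^{−1} = 3 (mod 13).
  i = 2 (α = 11): (11−12)(11−7)(11−1)(11−9) = (−1)·4·10·2 = −80 ≡ 11, so v_2 = 11^{−1} = 6 (mod 13).
  i = 3 (α = 7): (7−12)(7−11)(7−1)(7−9) = (−5)·(−4)·6·(−2) = −240 ≡ 7, so v_3 = 7^{−1} = 2 (mod 13).
  i = 4 (α = 1): (1−12)(1−11)(1−7)(1−9) = (−11)·(−10)·(−6)·(−8) = 5280 ≡ 2, so v_4 = 2^{−1} = 7 (mod 13).
  i = 5 (α = 9): (9−12)(9−11)(9−7)(9−1) = (−3)·(−2)·2·8 = 96 ≡ 5, so v_5 = 5^{−1} = 8 (mod 13).
  v = [3, 6, 2, 7, 8].
Step 2: syndromes of r = [11, 0, 6, 7, 4] (all sums mod 13).
  S_0 = Σ v_i r_i = 3·11 + 6·0 + 2·6 + 7·7 + 8·4 = 126 ≡ 9.
  S_1 = Σ v_i α_i r_i = 3·12·11 + 6·11·0 + 2·7·6 + 7·1·7 + 8·9·4 = 817 ≡ 11.
  α_i^2 mod 13 = [1, 4, 10, 1, 3].
  S_2 = Σ v_i α_i^2 r_i = 3·1·11 + 6·4·0 + 2·10·6 + 7·1·7 + 8·3·4 = 298 ≡ 12.
  S = (9, 11, 12) ≠ 0, so r is not a codeword (an error is present).
Step 3: locate the error. For a single error e at position i, S_ℓ = v_i·e·α_i^ℓ, so α_err = S_1/S_0.
  S_0^{−1} = 9^{−1} = 3 (mod 13), so α_err = 11·3 = 33 ≡ 7 = α_3. Error position i = 3.
  Consistency check: S_2/S_1 = 12·6 = 72 ≡ 7 = α_err ✓ (single-error assumption holds).
Step 4: error magnitude e = S_0/v_3 = S_0·∏_{j≠3}(α_3 − α_j) = 9·7 = 63 ≡ 11 (mod 13).
Step 5: correct position 3: c_3 = r_3 − e = 6 − 11 ≡ 8 (mod 13). Hence c = [11, 0, 8, 7, 4].
  Check: interpolating c through the α_i gives m(x) = 9 + 11·x (degree < 2) with m(α_i) = c_i for every i, so c is indeed a codeword.


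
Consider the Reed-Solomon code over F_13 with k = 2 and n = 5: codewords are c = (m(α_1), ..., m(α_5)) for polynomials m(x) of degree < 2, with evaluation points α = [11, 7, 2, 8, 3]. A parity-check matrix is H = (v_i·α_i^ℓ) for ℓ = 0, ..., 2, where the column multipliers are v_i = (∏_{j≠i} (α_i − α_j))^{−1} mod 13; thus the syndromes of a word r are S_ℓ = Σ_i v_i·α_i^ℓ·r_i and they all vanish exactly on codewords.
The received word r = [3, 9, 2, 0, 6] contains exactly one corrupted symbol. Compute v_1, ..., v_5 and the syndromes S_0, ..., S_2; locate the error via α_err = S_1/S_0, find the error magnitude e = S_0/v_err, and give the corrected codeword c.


S = (5, 3, 7), error at position 1, error magnitude e = 4, c = [12, 9, 2, 0, 6].

Step 1: column multipliers v_i = (∏_{j≠i}(α_i − α_j))^{−1} mod 13.
  i = 1 (α = 11): (11−7)(11−2)(11−8)(11−3) = 4·9·3·8 = 864 ≡ 6, so v_1 = 6^{−1} = 11 (mod 13).
  i = 2 (α = 7): (7−11)(7−2)(7−8)(7−3) = (−4)·5·(−1)·4 = 80 ≡ 2, so v_2 = 2^{−1} = 7 (mod 13).
  i = 3 (α = 2): (2−11)(2−7)(2−8)(2−3) = (−9)·(−5)·(−6)·(−1) = 270 ≡ 10, so v_3 = 10^{−1} = 4 (mod 13).
  i = 4 (α = 8): (8−11)(8−7)(8−2)(8−3) = (−3)·1·6·5 = −90 ≡ 1, so v_4 = 1^{−1} = 1 (mod 13).
  i = 5 (α = 3): (3−11)(3−7)(3−2)(3−8) = (−8)·(−4)·1·(−5) = −160 ≡ 9, so v_5 = 9^{−1} = 3 (mod 13).
  v = [11, 7, 4, 1, 3].
Step 2: syndromes of r = [3, 9, 2, 0, 6] (all sums mod 13).
  S_0 = Σ v_i r_i = 11·3 + 7·9 + 4·2 + 1·0 + 3·6 = 122 ≡ 5.
  S_1 = Σ v_i α_i r_i = 11·11·3 + 7·7·9 + 4·2·2 + 1·8·0 + 3·3·6 = 874 ≡ 3.
  α_i^2 mod 13 = [4, 10, 4, 12, 9].
  S_2 = Σ v_i α_i^2 r_i = 11·4·3 + 7·10·9 + 4·4·2 + 1·12·0 + 3·9·6 = 956 ≡ 7.
  S = (5, 3, 7) ≠ 0, so r is not a codeword (an error is present).
Step 3: locate the error. For a single error e at position i, S_ℓ = v_i·e·α_i^ℓ, so α_err = S_1/S_0.
  S_0^{−1} = 5^{−1} = 8 (mod 13), so α_err = 3·8 = 24 ≡ 11 = α_1. Error position i = 1.
  Consistency check: S_2/S_1 = 7·9 = 63 ≡ 11 = α_err ✓ (single-error assumption holds).
Step 4: error magnitude e = S_0/v_1 = S_0·∏_{j≠1}(α_1 − α_j) = 5·6 = 30 ≡ 4 (mod 13).
Step 5: correct position 1: c_1 = r_1 − e = 3 − 4 ≡ 12 (mod 13). Hence c = [12, 9, 2, 0, 6].
  Check: interpolating c through the α_i gives m(x) = 7 + 4·x (degree < 2) with m(α_i) = c_i for every i, so c is indeed a codeword.


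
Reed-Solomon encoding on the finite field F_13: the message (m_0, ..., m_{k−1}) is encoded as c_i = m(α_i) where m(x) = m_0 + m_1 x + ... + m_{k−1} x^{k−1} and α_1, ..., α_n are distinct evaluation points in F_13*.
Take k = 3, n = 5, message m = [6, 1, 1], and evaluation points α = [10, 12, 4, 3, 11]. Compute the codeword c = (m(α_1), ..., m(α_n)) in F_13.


c = [12, 6, 0, 5, 8]

Message polynomial: m(x) = 6 + 1·x + 1·x^2 (mod 13).
For each evaluation point α_i, compute m(α_i) mod 13:
  α_1 = 10: Horner steps 1 → 11 → 12, so m(10) = 12.
  α_2 = 12: Horner steps 1 → 0 → 6, so m(12) = 6.
  α_3 = 4: Horner steps 1 → 5 → 0, so m(4) = 0.
  α_4 = 3: Horner steps 1 → 4 → 5, so m(3) = 5.
  α_5 = 11: Horner steps 1 → 12 → 8, so m(11) = 8.
Codeword c = [12, 6, 0, 5, 8] ∈ F_13^5.


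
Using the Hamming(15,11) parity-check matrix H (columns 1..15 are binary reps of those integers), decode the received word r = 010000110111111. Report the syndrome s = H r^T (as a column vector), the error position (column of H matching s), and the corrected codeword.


s = (1, 1, 0, 0)^T, error position = 12, corrected codeword c = 010000110110111

Compute s = H r^T mod 2 one row at a time:
  s_1 = 1 + 0 + 1 + 1 + 1 + 1 + 1 + 1 = 7 ≡ 1 (mod 2).
  s_2 = 0 + 0 + 0 + 1 + 1 + 1 + 1 + 1 = 5 ≡ 1 (mod 2).
  s_3 = 1 + 0 + 0 + 1 + 1 + 1 + 1 + 1 = 6 ≡ 0 (mod 2).
  s_4 = 0 + 0 + 0 + 1 + 0 + 1 + 1 + 1 = 4 ≡ 0 (mod 2).
s = (1, 1, 0, 0)^T — this equals column 12 of H (binary 1100), so error is at position 12.
Correct: flip bit 12 of r = 010000110111111 to get c = 010000110110111.


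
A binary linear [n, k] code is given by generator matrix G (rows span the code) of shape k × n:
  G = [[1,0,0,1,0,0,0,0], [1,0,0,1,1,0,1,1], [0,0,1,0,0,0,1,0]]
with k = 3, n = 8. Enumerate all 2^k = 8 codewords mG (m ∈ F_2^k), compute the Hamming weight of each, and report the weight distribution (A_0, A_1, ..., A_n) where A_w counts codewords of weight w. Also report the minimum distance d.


Weight distribution: A_0 = 1, A_2 = 2, A_3 = 2, A_4 = 1, A_5 = 2. Minimum distance d = 2.

Enumerate all 2^3 = 8 messages m ∈ F_2^3.
For each, compute codeword c = mG in F_2^8, then tally its weight.
  m = 000 → c = 00000000, weight = 0.
  m = 100 → c = 10010000, weight = 2.
  m = 010 → c = 10011011, weight = 5.
  m = 110 → c = 00001011, weight = 3.
  m = 001 → c = 00100010, weight = 2.
  m = 101 → c = 10110010, weight = 4.
  m = 011 → c = 10111001, weight = 5.
  m = 111 → c = 00101001, weight = 3.
Tally weights:
  weight 0: 1 codewords.
  weight 2: 2 codewords.
  weight 3: 2 codewords.
  weight 4: 1 codewords.
  weight 5: 2 codewords.
Minimum distance d = smallest w > 0 with A_w > 0 = 2.
Sanity: Σ A_w = 8 = 2^3 = 8 ✓.


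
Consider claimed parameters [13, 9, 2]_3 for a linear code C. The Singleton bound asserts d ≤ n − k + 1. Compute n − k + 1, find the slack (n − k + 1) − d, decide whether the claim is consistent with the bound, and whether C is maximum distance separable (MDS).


Singleton RHS = n − k + 1 = 5, slack = 3, bound satisfied, not MDS.

Singleton bound: d ≤ n − k + 1.
Here n = 13, k = 9, so n − k + 1 = 5.
Given d = 2, check d ≤ 5: YES.
Slack = (n − k + 1) − d = 3.
The code is NOT MDS (slack = 3 > 0).
Description: the claimed parameters are [13, 9, 2]_3; such a code would be non-MDS.


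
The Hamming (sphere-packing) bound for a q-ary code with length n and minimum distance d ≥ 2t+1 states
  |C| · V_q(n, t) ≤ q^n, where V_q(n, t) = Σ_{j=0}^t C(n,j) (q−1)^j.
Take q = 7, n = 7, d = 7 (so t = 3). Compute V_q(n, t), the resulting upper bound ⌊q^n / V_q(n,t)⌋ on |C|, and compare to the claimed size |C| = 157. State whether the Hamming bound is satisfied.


V_q(n, t) = 8359, q^n = 823543, Hamming bound = 98, |C| = 157 > bound (violated).

Step 1: Compute V_q(n, t) = Σ_{j=0}^3 C(n, j) (q−1)^j.
  j = 0: C(7,0)·(6)^0 = 1·1 = 1.
  j = 1: C(7,1)·(6)^1 = 7·6 = 42.
  j = 2: C(7,2)·(6)^2 = 21·36 = 756.
  j = 3: C(7,3)·(6)^3 = 35·216 = 7560.
  V_q(n, t) = 1 + 42 + 756 + 7560 = 8359.
Step 2: q^n = 7^7 = 823543.
Step 3: Hamming bound ⌊q^n / V_q(n,t)⌋ = ⌊823543/8359⌋ = 98.
Step 4: Compare |C| = 157 to 98: violated.
The claimed |C| lies above the Hamming bound, so no 7-ary code of length 7 with d ≥ 7 can have 157 codewords.


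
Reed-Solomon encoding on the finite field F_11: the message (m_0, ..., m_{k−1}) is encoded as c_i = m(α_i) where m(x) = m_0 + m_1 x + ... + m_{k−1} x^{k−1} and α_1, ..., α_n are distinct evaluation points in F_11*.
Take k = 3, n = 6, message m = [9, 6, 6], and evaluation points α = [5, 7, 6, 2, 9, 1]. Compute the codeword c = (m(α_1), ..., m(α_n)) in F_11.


c = [2, 4, 8, 1, 10, 10]

Message polynomial: m(x) = 9 + 6·x + 6·x^2 (mod 11).
For each evaluation point α_i, compute m(α_i) mod 11:
  α_1 = 5: Horner steps 6 → 3 → 2, so m(5) = 2.
  α_2 = 7: Horner steps 6 → 4 → 4, so m(7) = 4.
  α_3 = 6: Horner steps 6 → 9 → 8, so m(6) = 8.
  α_4 = 2: Horner steps 6 → 7 → 1, so m(2) = 1.
  α_5 = 9: Horner steps 6 → 5 → 10, so m(9) = 10.
  α_6 = 1: Horner steps 6 → 1 → 10, so m(1) = 10.
Codeword c = [2, 4, 8, 1, 10, 10] ∈ F_11^6.


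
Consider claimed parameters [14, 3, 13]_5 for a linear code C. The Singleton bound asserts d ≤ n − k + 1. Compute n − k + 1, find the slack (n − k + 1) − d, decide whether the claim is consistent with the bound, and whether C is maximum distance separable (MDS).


Singleton RHS = n − k + 1 = 12, slack = -1, bound violated (no such code; not MDS).

Singleton bound: d ≤ n − k + 1.
Here n = 14, k = 3, so n − k + 1 = 12.
Given d = 13, check d ≤ 12: NO.
Slack = (n − k + 1) − d = -1.
The slack is negative: d = 13 exceeds n − k + 1 = 12 by 1, so the Singleton bound is violated and no linear [14, 3, 13]_5 code can exist. In particular it is not MDS (MDS requires d = n − k + 1 exactly).
Description: the claimed parameters are [14, 3, 13]_5; such a code would be impossible (violates the Singleton bound).


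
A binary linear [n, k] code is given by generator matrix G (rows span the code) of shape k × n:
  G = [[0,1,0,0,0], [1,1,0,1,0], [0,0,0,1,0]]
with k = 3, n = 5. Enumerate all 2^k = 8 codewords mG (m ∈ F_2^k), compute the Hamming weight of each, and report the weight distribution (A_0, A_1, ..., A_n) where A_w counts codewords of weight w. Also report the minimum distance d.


Weight distribution: A_0 = 1, A_1 = 3, A_2 = 3, A_3 = 1. Minimum distance d = 1.

Enumerate all 2^3 = 8 messages m ∈ F_2^3.
For each, compute codeword c = mG in F_2^5, then tally its weight.
  m = 000 → c = 00000, weight = 0.
  m = 100 → c = 01000, weight = 1.
  m = 010 → c = 11010, weight = 3.
  m = 110 → c = 10010, weight = 2.
  m = 001 → c = 00010, weight = 1.
  m = 101 → c = 01010, weight = 2.
  m = 011 → c = 11000, weight = 2.
  m = 111 → c = 10000, weight = 1.
Tally weights:
  weight 0: 1 codewords.
  weight 1: 3 codewords.
  weight 2: 3 codewords.
  weight 3: 1 codewords.
Minimum distance d = smallest w > 0 with A_w > 0 = 1.
Sanity: Σ A_w = 8 = 2^3 = 8 ✓.


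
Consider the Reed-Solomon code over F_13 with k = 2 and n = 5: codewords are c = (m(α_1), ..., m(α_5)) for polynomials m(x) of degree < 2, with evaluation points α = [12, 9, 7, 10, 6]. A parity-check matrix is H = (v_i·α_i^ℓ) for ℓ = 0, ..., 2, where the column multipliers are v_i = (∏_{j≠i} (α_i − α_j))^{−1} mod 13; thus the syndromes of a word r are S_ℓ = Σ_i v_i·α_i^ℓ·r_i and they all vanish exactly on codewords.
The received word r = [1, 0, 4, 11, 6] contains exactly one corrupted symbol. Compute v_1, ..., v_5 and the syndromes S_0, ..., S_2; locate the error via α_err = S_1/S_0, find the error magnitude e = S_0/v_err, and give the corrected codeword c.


S = (3, 10, 3), error at position 1, error magnitude e = 7, c = [7, 0, 4, 11, 6].

Step 1: column multipliers v_i = (∏_{j≠i}(α_i − α_j))^{−1} mod 13.
  i = 1 (α = 12): (12−9)(12−7)(12−10)(12−6) = 3·5·2·6 = 180 ≡ 11, so v_1 = 11^{−1} = 6 (mod 13).
  i = 2 (α = 9): (9−12)(9−7)(9−10)(9−6) = (−3)·2·(−1)·3 = 18 ≡ 5, so v_2 = 5^{−1} = 8 (mod 13).
  i = 3 (α = 7): (7−12)(7−9)(7−10)(7−6) = (−5)·(−2)·(−3)·1 = −30 ≡ 9, so v_3 = 9^{−1} = 3 (mod 13).
  i = 4 (α = 10): (10−12)(10−9)(10−7)(10−6) = (−2)·1·3·4 = −24 ≡ 2, so v_4 = 2^{−1} = 7 (mod 13).
  i = 5 (α = 6): (6−12)(6−9)(6−7)(6−10) = (−6)·(−3)·(−1)·(−4) = 72 ≡ 7, so v_5 = 7^{−1} = 2 (mod 13).
  v = [6, 8, 3, 7, 2].
Step 2: syndromes of r = [1, 0, 4, 11, 6] (all sums mod 13).
  S_0 = Σ v_i r_i = 6·1 + 8·0 + 3·4 + 7·11 + 2·6 = 107 ≡ 3.
  S_1 = Σ v_i α_i r_i = 6·12·1 + 8·9·0 + 3·7·4 + 7·10·11 + 2·6·6 = 998 ≡ 10.
  α_i^2 mod 13 = [1, 3, 10, 9, 10].
  S_2 = Σ v_i α_i^2 r_i = 6·1·1 + 8·3·0 + 3·10·4 + 7·9·11 + 2·10·6 = 939 ≡ 3.
  S = (3, 10, 3) ≠ 0, so r is not a codeword (an error is present).
Step 3: locate the error. For a single error e at position i, S_ℓ = v_i·e·α_i^ℓ, so α_err = S_1/S_0.
  S_0^{−1} = 3^{−1} = 9 (mod 13), so α_err = 10·9 = 90 ≡ 12 = α_1. Error position i = 1.
  Consistency check: S_2/S_1 = 3·4 = 12 ≡ 12 = α_err ✓ (single-error assumption holds).
Step 4: error magnitude e = S_0/v_1 = S_0·∏_{j≠1}(α_1 − α_j) = 3·11 = 33 ≡ 7 (mod 13).
Step 5: correct position 1: c_1 = r_1 − e = 1 − 7 ≡ 7 (mod 13). Hence c = [7, 0, 4, 11, 6].
  Check: interpolating c through the α_i gives m(x) = 5 + 11·x (degree < 2) with m(α_i) = c_i for every i, so c is indeed a codeword.


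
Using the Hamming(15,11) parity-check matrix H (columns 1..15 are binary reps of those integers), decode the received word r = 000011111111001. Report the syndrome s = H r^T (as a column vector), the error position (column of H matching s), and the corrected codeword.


s = (0, 1, 1, 1)^T, error position = 7, corrected codeword c = 000011011111001

Compute s = H r^T mod 2 one row at a time:
  s_1 = 1 + 1 + 1 + 1 + 1 + 0 + 0 + 1 = 6 ≡ 0 (mod 2).
  s_2 = 0 + 1 + 1 + 1 + 1 + 0 + 0 + 1 = 5 ≡ 1 (mod 2).
  s_3 = 0 + 0 + 1 + 1 + 1 + 1 + 0 + 1 = 5 ≡ 1 (mod 2).
  s_4 = 0 + 0 + 1 + 1 + 1 + 1 + 0 + 1 = 5 ≡ 1 (mod 2).
s = (0, 1, 1, 1)^T — this equals column 7 of H (binary 0111), so error is at position 7.
Correct: flip bit 7 of r = 000011111111001 to get c = 000011011111001.


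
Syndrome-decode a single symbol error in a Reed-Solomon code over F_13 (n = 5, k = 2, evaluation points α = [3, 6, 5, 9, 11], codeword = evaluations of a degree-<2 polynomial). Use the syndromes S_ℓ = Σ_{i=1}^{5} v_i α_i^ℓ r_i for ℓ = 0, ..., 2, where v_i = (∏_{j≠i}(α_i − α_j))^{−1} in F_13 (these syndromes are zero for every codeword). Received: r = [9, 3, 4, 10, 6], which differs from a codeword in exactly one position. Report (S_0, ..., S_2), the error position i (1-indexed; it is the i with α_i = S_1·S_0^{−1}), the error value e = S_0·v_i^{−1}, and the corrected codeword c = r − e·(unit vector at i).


S = (3, 2, 10), error at position 3, error magnitude e = 12, c = [9, 3, 5, 10, 6].

Step 1: column multipliers v_i = (∏_{j≠i}(α_i − α_j))^{−1} mod 13.
  i = 1 (α = 3): (3−6)(3−5)(3−9)(3−11) = (−3)·(−2)·(−6)·(−8) = 288 ≡ 2, so v_1 = 2^{−1} = 7 (mod 13).
  i = 2 (α = 6): (6−3)(6−5)(6−9)(6−11) = 3·1·(−3)·(−5) = 45 ≡ 6, so v_2 = 6^{−1} = 11 (mod 13).
  i = 3 (α = 5): (5−3)(5−6)(5−9)(5−11) = 2·(−1)·(−4)·(−6) = −48 ≡ 4, so v_3 = 4^{−1} = 10 (mod 13).
  i = 4 (α = 9): (9−3)(9−6)(9−5)(9−11) = 6·3·4·(−2) = −144 ≡ 12, so v_4 = 12^{−1} = 12 (mod 13).
  i = 5 (α = 11): (11−3)(11−6)(11−5)(11−9) = 8·5·6·2 = 480 ≡ 12, so v_5 = 12^{−1} = 12 (mod 13).
  v = [7, 11, 10, 12, 12].
Step 2: syndromes of r = [9, 3, 4, 10, 6] (all sums mod 13).
  S_0 = Σ v_i r_i = 7·9 + 11·3 + 10·4 + 12·10 + 12·6 = 328 ≡ 3.
  S_1 = Σ v_i α_i r_i = 7·3·9 + 11·6·3 + 10·5·4 + 12·9·10 + 12·11·6 = 2459 ≡ 2.
  α_i^2 mod 13 = [9, 10, 12, 3, 4].
  S_2 = Σ v_i α_i^2 r_i = 7·9·9 + 11·10·3 + 10·12·4 + 12·3·10 + 12·4·6 = 2025 ≡ 10.
  S = (3, 2, 10) ≠ 0, so r is not a codeword (an error is present).
Step 3: locate the error. For a single error e at position i, S_ℓ = v_i·e·α_i^ℓ, so α_err = S_1/S_0.
  S_0^{−1} = 3^{−1} = 9 (mod 13), so α_err = 2·9 = 18 ≡ 5 = α_3. Error position i = 3.
  Consistency check: S_2/S_1 = 10·7 = 70 ≡ 5 = α_err ✓ (single-error assumption holds).
Step 4: error magnitude e = S_0/v_3 = S_0·∏_{j≠3}(α_3 − α_j) = 3·4 = 12 ≡ 12 (mod 13).
Step 5: correct position 3: c_3 = r_3 − e = 4 − 12 ≡ 5 (mod 13). Hence c = [9, 3, 5, 10, 6].
  Check: interpolating c through the α_i gives m(x) = 2 + 11·x (degree < 2) with m(α_i) = c_i for every i, so c is indeed a codeword.


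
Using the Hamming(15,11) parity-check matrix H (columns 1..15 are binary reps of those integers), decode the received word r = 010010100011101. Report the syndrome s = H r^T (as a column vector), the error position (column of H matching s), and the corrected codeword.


s = (0, 1, 0, 1)^T, error position = 5, corrected codeword c = 010000100011101

Compute s = H r^T mod 2 one row at a time:
  s_1 = 0 + 0 + 0 + 1 + 1 + 1 + 0 + 1 = 4 ≡ 0 (mod 2).
  s_2 = 0 + 1 + 0 + 1 + 1 + 1 + 0 + 1 = 5 ≡ 1 (mod 2).
  s_3 = 1 + 0 + 0 + 1 + 0 + 1 + 0 + 1 = 4 ≡ 0 (mod 2).
  s_4 = 0 + 0 + 1 + 1 + 0 + 1 + 1 + 1 = 5 ≡ 1 (mod 2).
s = (0, 1, 0, 1)^T — this equals column 5 of H (binary 0101), so error is at position 5.
Correct: flip bit 5 of r = 010010100011101 to get c = 010000100011101.


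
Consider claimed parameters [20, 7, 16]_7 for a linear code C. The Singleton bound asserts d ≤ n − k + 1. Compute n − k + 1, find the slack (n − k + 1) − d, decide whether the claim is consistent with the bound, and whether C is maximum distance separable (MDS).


Singleton RHS = n − k + 1 = 14, slack = -2, bound violated (no such code; not MDS).

Singleton bound: d ≤ n − k + 1.
Here n = 20, k = 7, so n − k + 1 = 14.
Given d = 16, check d ≤ 14: NO.
Slack = (n − k + 1) − d = -2.
The slack is negative: d = 16 exceeds n − k + 1 = 14 by 2, so the Singleton bound is violated and no linear [20, 7, 16]_7 code can exist. In particular it is not MDS (MDS requires d = n − k + 1 exactly).
Description: the claimed parameters are [20, 7, 16]_7; such a code would be impossible (violates the Singleton bound).


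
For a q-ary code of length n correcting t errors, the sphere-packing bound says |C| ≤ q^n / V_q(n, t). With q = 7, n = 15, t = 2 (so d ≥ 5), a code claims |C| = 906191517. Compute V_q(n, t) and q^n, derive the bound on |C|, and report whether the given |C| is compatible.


V_q(n, t) = 3871, q^n = 4747561509943, Hamming bound = 1226443169, |C| = 906191517 ≤ bound (satisfied).

Step 1: Compute V_q(n, t) = Σ_{j=0}^2 C(n, j) (q−1)^j.
  j = 0: C(15,0)·(6)^0 = 1·1 = 1.
  j = 1: C(15,1)·(6)^1 = 15·6 = 90.
  j = 2: C(15,2)·(6)^2 = 105·36 = 3780.
  V_q(n, t) = 1 + 90 + 3780 = 3871.
Step 2: q^n = 7^15 = 4747561509943.
Step 3: Hamming bound ⌊q^n / V_q(n,t)⌋ = ⌊4747561509943/3871⌋ = 1226443169.
Step 4: Compare |C| = 906191517 to 1226443169: satisfied.
The claimed |C| lies below the Hamming bound.


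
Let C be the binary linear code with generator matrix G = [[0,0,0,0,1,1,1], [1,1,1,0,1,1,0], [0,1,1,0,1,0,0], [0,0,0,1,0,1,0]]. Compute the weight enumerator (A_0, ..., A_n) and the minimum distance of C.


Weight distribution: A_0 = 1, A_2 = 3, A_3 = 4, A_4 = 3, A_5 = 4, A_6 = 1. Minimum distance d = 2.

Enumerate all 2^4 = 16 messages m ∈ F_2^4.
For each, compute codeword c = mG in F_2^7, then tally its weight.
  m = 0000 → c = 0000000, weight = 0.
  m = 1000 → c = 0000111, weight = 3.
  m = 0100 → c = 1110110, weight = 5.
  m = 1100 → c = 1110001, weight = 4.
  m = 0010 → c = 0110100, weight = 3.
  m = 1010 → c = 0110011, weight = 4.
  m = 0110 → c = 1000010, weight = 2.
  m = 1110 → c = 1000101, weight = 3.
  m = 0001 → c = 0001010, weight = 2.
  m = 1001 → c = 0001101, weight = 3.
  m = 0101 → c = 1111100, weight = 5.
  m = 1101 → c = 1111011, weight = 6.
  m = 0011 → c = 0111110, weight = 5.
  m = 1011 → c = 0111001, weight = 4.
  m = 0111 → c = 1001000, weight = 2.
  m = 1111 → c = 1001111, weight = 5.
Tally weights:
  weight 0: 1 codewords.
  weight 2: 3 codewords.
  weight 3: 4 codewords.
  weight 4: 3 codewords.
  weight 5: 4 codewords.
  weight 6: 1 codewords.
Minimum distance d = smallest w > 0 with A_w > 0 = 2.
Sanity: Σ A_w = 16 = 2^4 = 16 ✓.


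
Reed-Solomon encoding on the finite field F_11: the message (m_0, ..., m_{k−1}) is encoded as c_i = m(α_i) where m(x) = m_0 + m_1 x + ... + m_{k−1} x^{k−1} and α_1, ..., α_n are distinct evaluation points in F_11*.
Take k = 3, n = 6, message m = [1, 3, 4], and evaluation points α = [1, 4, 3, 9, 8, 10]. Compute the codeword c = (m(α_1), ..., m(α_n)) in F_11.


c = [8, 0, 2, 0, 6, 2]

Message polynomial: m(x) = 1 + 3·x + 4·x^2 (mod 11).
For each evaluation point α_i, compute m(α_i) mod 11:
  α_1 = 1: Horner steps 4 → 7 → 8, so m(1) = 8.
  α_2 = 4: Horner steps 4 → 8 → 0, so m(4) = 0.
  α_3 = 3: Horner steps 4 → 4 → 2, so m(3) = 2.
  α_4 = 9: Horner steps 4 → 6 → 0, so m(9) = 0.
  α_5 = 8: Horner steps 4 → 2 → 6, so m(8) = 6.
  α_6 = 10: Horner steps 4 → 10 → 2, so m(10) = 2.
Codeword c = [8, 0, 2, 0, 6, 2] ∈ F_11^6.


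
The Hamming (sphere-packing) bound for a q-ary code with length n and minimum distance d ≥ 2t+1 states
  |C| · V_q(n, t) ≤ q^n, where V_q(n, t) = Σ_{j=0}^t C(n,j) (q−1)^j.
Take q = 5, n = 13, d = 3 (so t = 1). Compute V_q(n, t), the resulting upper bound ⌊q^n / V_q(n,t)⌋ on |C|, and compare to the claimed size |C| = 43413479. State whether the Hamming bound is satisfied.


V_q(n, t) = 53, q^n = 1220703125, Hamming bound = 23032134, |C| = 43413479 > bound (violated).

Step 1: Compute V_q(n, t) = Σ_{j=0}^1 C(n, j) (q−1)^j.
  j = 0: C(13,0)·(4)^0 = 1·1 = 1.
  j = 1: C(13,1)·(4)^1 = 13·4 = 52.
  V_q(n, t) = 1 + 52 = 53.
Step 2: q^n = 5^13 = 1220703125.
Step 3: Hamming bound ⌊q^n / V_q(n,t)⌋ = ⌊1220703125/53⌋ = 23032134.
Step 4: Compare |C| = 43413479 to 23032134: violated.
The claimed |C| lies above the Hamming bound, so no 5-ary code of length 13 with d ≥ 3 can have 43413479 codewords.


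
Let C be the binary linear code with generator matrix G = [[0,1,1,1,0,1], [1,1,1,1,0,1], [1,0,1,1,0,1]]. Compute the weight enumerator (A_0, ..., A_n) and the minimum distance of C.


Weight distribution: A_0 = 1, A_1 = 2, A_2 = 1, A_3 = 1, A_4 = 2, A_5 = 1. Minimum distance d = 1.

Enumerate all 2^3 = 8 messages m ∈ F_2^3.
For each, compute codeword c = mG in F_2^6, then tally its weight.
  m = 000 → c = 000000, weight = 0.
  m = 100 → c = 011101, weight = 4.
  m = 010 → c = 111101, weight = 5.
  m = 110 → c = 100000, weight = 1.
  m = 001 → c = 101101, weight = 4.
  m = 101 → c = 110000, weight = 2.
  m = 011 → c = 010000, weight = 1.
  m = 111 → c = 001101, weight = 3.
Tally weights:
  weight 0: 1 codewords.
  weight 1: 2 codewords.
  weight 2: 1 codewords.
  weight 3: 1 codewords.
  weight 4: 2 codewords.
  weight 5: 1 codewords.
Minimum distance d = smallest w > 0 with A_w > 0 = 1.
Sanity: Σ A_w = 8 = 2^3 = 8 ✓.


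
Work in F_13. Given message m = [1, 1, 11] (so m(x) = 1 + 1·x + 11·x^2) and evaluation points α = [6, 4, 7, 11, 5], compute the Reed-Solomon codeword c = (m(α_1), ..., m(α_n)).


c = [0, 12, 1, 4, 8]

Message polynomial: m(x) = 1 + 1·x + 11·x^2 (mod 13).
For each evaluation point α_i, compute m(α_i) mod 13:
  α_1 = 6: Horner steps 11 → 2 → 0, so m(6) = 0.
  α_2 = 4: Horner steps 11 → 6 → 12, so m(4) = 12.
  α_3 = 7: Horner steps 11 → 0 → 1, so m(7) = 1.
  α_4 = 11: Horner steps 11 → 5 → 4, so m(11) = 4.
  α_5 = 5: Horner steps 11 → 4 → 8, so m(5) = 8.
Codeword c = [0, 12, 1, 4, 8] ∈ F_13^5.


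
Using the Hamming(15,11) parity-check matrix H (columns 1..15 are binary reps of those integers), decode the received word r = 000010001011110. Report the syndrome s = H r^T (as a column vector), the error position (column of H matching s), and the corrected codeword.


s = (1, 0, 0, 0)^T, error position = 8, corrected codeword c = 000010011011110

Compute s = H r^T mod 2 one row at a time:
  s_1 = 0 + 1 + 0 + 1 + 1 + 1 + 1 + 0 = 5 ≡ 1 (mod 2).
  s_2 = 0 + 1 + 0 + 0 + 1 + 1 + 1 + 0 = 4 ≡ 0 (mod 2).
  s_3 = 0 + 0 + 0 + 0 + 0 + 1 + 1 + 0 = 2 ≡ 0 (mod 2).
  s_4 = 0 + 0 + 1 + 0 + 1 + 1 + 1 + 0 = 4 ≡ 0 (mod 2).
s = (1, 0, 0, 0)^T — this equals column 8 of H (binary 1000), so error is at position 8.
Correct: flip bit 8 of r = 000010001011110 to get c = 000010011011110.


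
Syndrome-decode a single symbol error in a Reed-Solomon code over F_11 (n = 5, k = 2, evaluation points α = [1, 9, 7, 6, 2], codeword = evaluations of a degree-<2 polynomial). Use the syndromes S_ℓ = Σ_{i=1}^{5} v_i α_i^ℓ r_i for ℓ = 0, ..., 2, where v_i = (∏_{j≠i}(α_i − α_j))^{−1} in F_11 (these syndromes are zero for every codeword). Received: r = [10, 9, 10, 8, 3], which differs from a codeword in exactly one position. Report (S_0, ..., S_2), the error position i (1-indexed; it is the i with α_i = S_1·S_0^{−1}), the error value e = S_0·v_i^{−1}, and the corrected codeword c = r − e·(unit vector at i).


S = (7, 5, 2), error at position 3, error magnitude e = 9, c = [10, 9, 1, 8, 3].

Step 1: column multipliers v_i = (∏_{j≠i}(α_i − α_j))^{−1} mod 11.
  i = 1 (α = 1): (1−9)(1−7)(1−6)(1−2) = (−8)·(−6)·(−5)·(−1) = 240 ≡ 9, so v_1 = 9^{−1} = 5 (mod 11).
  i = 2 (α = 9): (9−1)(9−7)(9−6)(9−2) = 8·2·3·7 = 336 ≡ 6, so v_2 = 6^{−1} = 2 (mod 11).
  i = 3 (α = 7): (7−1)(7−9)(7−6)(7−2) = 6·(−2)·1·5 = −60 ≡ 6, so v_3 = 6^{−1} = 2 (mod 11).
  i = 4 (α = 6): (6−1)(6−9)(6−7)(6−2) = 5·(−3)·(−1)·4 = 60 ≡ 5, so v_4 = 5^{−1} = 9 (mod 11).
  i = 5 (α = 2): (2−1)(2−9)(2−7)(2−6) = 1·(−7)·(−5)·(−4) = −140 ≡ 3, so v_5 = 3^{−1} = 4 (mod 11).
  v = [5, 2, 2, 9, 4].
Step 2: syndromes of r = [10, 9, 10, 8, 3] (all sums mod 11).
  S_0 = Σ v_i r_i = 5·10 + 2·9 + 2·10 + 9·8 + 4·3 = 172 ≡ 7.
  S_1 = Σ v_i α_i r_i = 5·1·10 + 2·9·9 + 2·7·10 + 9·6·8 + 4·2·3 = 808 ≡ 5.
  α_i^2 mod 11 = [1, 4, 5, 3, 4].
  S_2 = Σ v_i α_i^2 r_i = 5·1·10 + 2·4·9 + 2·5·10 + 9·3·8 + 4·4·3 = 486 ≡ 2.
  S = (7, 5, 2) ≠ 0, so r is not a codeword (an error is present).
Step 3: locate the error. For a single error e at position i, S_ℓ = v_i·e·α_i^ℓ, so α_err = S_1/S_0.
  S_0^{−1} = 7^{−1} = 8 (mod 11), so α_err = 5·8 = 40 ≡ 7 = α_3. Error position i = 3.
  Consistency check: S_2/S_1 = 2·9 = 18 ≡ 7 = α_err ✓ (single-error assumption holds).
Step 4: error magnitude e = S_0/v_3 = S_0·∏_{j≠3}(α_3 − α_j) = 7·6 = 42 ≡ 9 (mod 11).
Step 5: correct position 3: c_3 = r_3 − e = 10 − 9 ≡ 1 (mod 11). Hence c = [10, 9, 1, 8, 3].
  Check: interpolating c through the α_i gives m(x) = 6 + 4·x (degree < 2) with m(α_i) = c_i for every i, so c is indeed a codeword.
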